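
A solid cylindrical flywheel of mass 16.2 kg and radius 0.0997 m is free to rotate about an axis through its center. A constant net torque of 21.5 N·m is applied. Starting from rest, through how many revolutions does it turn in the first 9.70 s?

I = ½MR² = (1/2)(16.2)(0.0997)² = 0.08051 kg·m².
α = τ/I = 21.5/0.08051 = 267.0 rad/s².
θ = ½αt² = ½(267.0)(9.70)² = 12560 rad.
Revolutions = θ/(2π) = 1999.

≈ 2000 revolutions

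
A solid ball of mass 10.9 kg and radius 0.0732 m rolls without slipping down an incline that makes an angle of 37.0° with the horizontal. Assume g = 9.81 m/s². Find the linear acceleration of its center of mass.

a ≈ 4.22 m/s²

Translation along the incline: Mg sinθ − f = Ma.
Rotation about the center: fR = Iα with I = (2/5)MR². No-slip gives a = αR, so f = (I/R²)a = (2/5)M a.
Substituting: Mg sinθ = (1 + 0.4000)Ma, so a = g sinθ/(1 + 0.4000) = (9.81) sin 37.0° / 1.400 = 4.217 m/s².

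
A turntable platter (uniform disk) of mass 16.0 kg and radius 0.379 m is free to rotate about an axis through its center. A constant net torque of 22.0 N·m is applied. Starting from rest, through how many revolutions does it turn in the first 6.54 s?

≈ 65.2 revolutions

I = ½MR² = (1/2)(16.0)(0.379)² = 1.149 kg·m².
α = τ/I = 22.0/1.149 = 19.14 rad/s².
θ = ½αt² = ½(19.14)(6.54)² = 409.4 rad.
Revolutions = θ/(2π) = 65.16.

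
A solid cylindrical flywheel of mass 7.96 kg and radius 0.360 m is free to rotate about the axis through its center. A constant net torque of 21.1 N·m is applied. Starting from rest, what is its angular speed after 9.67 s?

I = ½MR² = (1/2)(7.96)(0.360)² = 0.5158 kg·m².
α = τ/I = 21.1/0.5158 = 40.91 rad/s².
ω = ω₀ + αt = 0 + (40.91)(9.67) = 395.6 rad/s.

ω ≈ 396 rad/s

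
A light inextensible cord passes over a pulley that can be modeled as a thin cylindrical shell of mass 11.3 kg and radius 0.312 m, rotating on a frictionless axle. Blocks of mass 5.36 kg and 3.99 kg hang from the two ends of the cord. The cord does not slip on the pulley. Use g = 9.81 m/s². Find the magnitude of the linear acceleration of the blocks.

I = MR² = (11.3)(0.312)² = 1.100 kg·m².
Heavier block: m₁g − T₁ = m₁a. Lighter block: T₂ − m₂g = m₂a.
Pulley: (T₁ − T₂)R = Iα = I(a/R), so T₁ − T₂ = (I/R²)a = 1·M_p a = 11.30·a.
Adding the three: (m₁ − m₂)g = (m₁ + m₂ + 11.30)a, so a = (5.36 − 3.99)(9.81)/(5.36 + 3.99 + 11.30) = 0.6508 m/s².

a ≈ 0.651 m/s²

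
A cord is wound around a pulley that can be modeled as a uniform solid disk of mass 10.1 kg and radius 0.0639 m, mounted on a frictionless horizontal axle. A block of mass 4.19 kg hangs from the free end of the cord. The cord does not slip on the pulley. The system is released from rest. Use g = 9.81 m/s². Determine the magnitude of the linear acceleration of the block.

I = ½MR² = (1/2)(10.1)(0.0639)² = 0.02062 kg·m².
Block: mg − T = ma. Pulley: TR = Iα. No-slip: a = αR, so T = (I/R²)a = 5.050·a.
Then mg = (m + 5.050)a, so a = (4.19)(9.81)/(4.19 + 5.050) = 4.448 m/s².

a ≈ 4.45 m/s²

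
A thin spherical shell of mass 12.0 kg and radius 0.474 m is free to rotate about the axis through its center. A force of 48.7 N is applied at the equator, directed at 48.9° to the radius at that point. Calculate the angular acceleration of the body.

α ≈ 9.68 rad/s²

I = (2/3)MR² = (2/3)(12.0)(0.474)² = 1.797 kg·m².
Only the tangential component produces torque: τ = F R sinθ = (48.7)(0.474) sin 48.9° = 17.40 N·m.
Newton's second law for rotation, τ = Iα, gives α = τ/I = 17.40/1.797 = 9.678 rad/s².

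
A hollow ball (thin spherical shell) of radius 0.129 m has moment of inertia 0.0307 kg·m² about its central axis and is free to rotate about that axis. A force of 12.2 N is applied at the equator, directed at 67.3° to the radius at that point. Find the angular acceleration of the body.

Only the tangential component produces torque: τ = F R sinθ = (12.2)(0.129) sin 67.3° = 1.452 N·m.
Newton's second law for rotation, τ = Iα, gives α = τ/I = 1.452/0.03070 = 47.29 rad/s².

α ≈ 47.3 rad/s²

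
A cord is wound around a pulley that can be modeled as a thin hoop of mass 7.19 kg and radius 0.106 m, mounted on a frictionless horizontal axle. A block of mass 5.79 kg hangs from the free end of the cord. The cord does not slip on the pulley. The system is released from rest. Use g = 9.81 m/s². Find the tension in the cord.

I = MR² = (7.19)(0.106)² = 0.08079 kg·m².
Block: mg − T = ma. Pulley: TR = Iα. No-slip: a = αR, so T = (I/R²)a = 7.190·a.
Then mg = (m + 7.190)a, so a = (5.79)(9.81)/(5.79 + 7.190) = 4.376 m/s².
T = 7.190·a = 31.46 N.

T ≈ 31.5 N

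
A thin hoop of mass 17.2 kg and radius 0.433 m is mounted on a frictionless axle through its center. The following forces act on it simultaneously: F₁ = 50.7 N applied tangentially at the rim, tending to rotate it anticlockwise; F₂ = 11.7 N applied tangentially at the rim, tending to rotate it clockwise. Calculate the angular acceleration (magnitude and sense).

α ≈ 5.24 rad/s², anticlockwise

I = MR² = (17.2)(0.433)² = 3.225 kg·m².
Taking anticlockwise as positive: τ₁ = +(50.7)(0.433) = +21.95 N·m; τ₂ = −(11.7)(0.433) = −5.066 N·m.
Net torque τ = 16.89 N·m.
α = τ/I = 16.89/3.225 = 5.237 rad/s².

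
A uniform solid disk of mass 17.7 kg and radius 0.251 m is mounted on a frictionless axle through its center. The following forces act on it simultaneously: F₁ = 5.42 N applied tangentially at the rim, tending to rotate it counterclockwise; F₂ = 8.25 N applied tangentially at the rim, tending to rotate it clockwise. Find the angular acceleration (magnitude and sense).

I = ½MR² = (1/2)(17.7)(0.251)² = 0.5576 kg·m².
Taking counterclockwise as positive: τ₁ = +(5.42)(0.251) = +1.360 N·m; τ₂ = −(8.25)(0.251) = −2.071 N·m.
Net torque τ = -0.7103 N·m.
α = τ/I = -0.7103/0.5576 = -1.274 rad/s².

α ≈ 1.27 rad/s², clockwise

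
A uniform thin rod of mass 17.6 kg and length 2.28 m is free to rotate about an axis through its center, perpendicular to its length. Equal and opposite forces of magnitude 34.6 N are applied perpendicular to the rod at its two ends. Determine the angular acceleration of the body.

α ≈ 10.3 rad/s²

I = (1/12)ML² = (1/12)(17.6)(2.28)² = 7.624 kg·m².
The couple gives τ = F·(L/2) + F·(L/2) = F L = (34.6)(2.28) = 78.89 N·m.
Newton's second law for rotation, τ = Iα, gives α = τ/I = 78.89/7.624 = 10.35 rad/s².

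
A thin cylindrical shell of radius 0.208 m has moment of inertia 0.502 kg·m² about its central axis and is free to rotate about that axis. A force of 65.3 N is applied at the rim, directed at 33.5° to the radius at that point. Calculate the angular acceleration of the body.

α ≈ 14.9 rad/s²

Only the tangential component produces torque: τ = F R sinθ = (65.3)(0.208) sin 33.5° = 7.497 N·m.
Newton's second law for rotation, τ = Iα, gives α = τ/I = 7.497/0.5020 = 14.93 rad/s².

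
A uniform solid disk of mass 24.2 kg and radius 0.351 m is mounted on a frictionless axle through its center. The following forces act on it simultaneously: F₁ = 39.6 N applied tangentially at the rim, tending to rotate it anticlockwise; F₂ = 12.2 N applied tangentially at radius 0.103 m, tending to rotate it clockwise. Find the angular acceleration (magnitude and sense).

α ≈ 8.48 rad/s², anticlockwise

I = ½MR² = (1/2)(24.2)(0.351)² = 1.491 kg·m².
Taking anticlockwise as positive: τ₁ = +(39.6)(0.351) = +13.90 N·m; τ₂ = −(12.2)(0.103) = −1.257 N·m.
Net torque τ = 12.64 N·m.
α = τ/I = 12.64/1.491 = 8.481 rad/s².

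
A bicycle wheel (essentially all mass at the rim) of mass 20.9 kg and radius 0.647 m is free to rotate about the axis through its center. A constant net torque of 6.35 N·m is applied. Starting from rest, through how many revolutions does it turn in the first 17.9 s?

I = MR² = (20.9)(0.647)² = 8.749 kg·m².
α = τ/I = 6.35/8.749 = 0.7258 rad/s².
θ = ½αt² = ½(0.7258)(17.9)² = 116.3 rad.
Revolutions = θ/(2π) = 18.51.

≈ 18.5 revolutions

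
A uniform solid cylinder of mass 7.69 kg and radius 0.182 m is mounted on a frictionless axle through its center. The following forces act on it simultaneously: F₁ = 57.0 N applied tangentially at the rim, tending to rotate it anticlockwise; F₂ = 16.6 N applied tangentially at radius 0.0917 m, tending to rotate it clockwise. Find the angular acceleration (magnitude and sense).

α ≈ 69.5 rad/s², anticlockwise

I = ½MR² = (1/2)(7.69)(0.182)² = 0.1274 kg·m².
Taking anticlockwise as positive: τ₁ = +(57.0)(0.182) = +10.37 N·m; τ₂ = −(16.6)(0.0917) = −1.522 N·m.
Net torque τ = 8.852 N·m.
α = τ/I = 8.852/0.1274 = 69.50 rad/s².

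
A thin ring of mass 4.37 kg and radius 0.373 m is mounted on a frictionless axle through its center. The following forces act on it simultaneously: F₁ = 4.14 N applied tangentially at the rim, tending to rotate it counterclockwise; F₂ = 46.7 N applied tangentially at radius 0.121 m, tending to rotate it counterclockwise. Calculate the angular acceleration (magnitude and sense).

α ≈ 11.8 rad/s², counterclockwise

I = MR² = (4.37)(0.373)² = 0.6080 kg·m².
Taking counterclockwise as positive: τ₁ = +(4.14)(0.373) = +1.544 N·m; τ₂ = +(46.7)(0.121) = +5.651 N·m.
Net torque τ = 7.195 N·m.
α = τ/I = 7.195/0.6080 = 11.83 rad/s².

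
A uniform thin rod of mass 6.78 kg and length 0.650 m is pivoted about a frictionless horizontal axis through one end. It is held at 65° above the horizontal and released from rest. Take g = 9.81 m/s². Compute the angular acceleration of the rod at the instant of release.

About the pivot, I = (1/3)ML² = (1/3)(6.78)(0.650)² = 0.9548 kg·m².
The weight acts at the center, a distance L/2 = 0.3250 m from the pivot; τ = Mg(L/2) cos 65° = 9.135 N·m.
α = τ/I = 9.135/0.9548 = 9.567 rad/s².
(Equivalently α = (3g/(2L)) cos 65° = 9.567 rad/s².)

α ≈ 9.57 rad/s²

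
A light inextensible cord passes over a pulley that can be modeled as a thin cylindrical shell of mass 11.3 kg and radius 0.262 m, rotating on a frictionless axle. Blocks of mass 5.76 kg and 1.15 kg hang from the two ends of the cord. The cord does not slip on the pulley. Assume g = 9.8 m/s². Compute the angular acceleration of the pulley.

α ≈ 9.47 rad/s²

I = MR² = (11.3)(0.262)² = 0.7757 kg·m².
Heavier block: m₁g − T₁ = m₁a. Lighter block: T₂ − m₂g = m₂a.
Pulley: (T₁ − T₂)R = Iα = I(a/R), so T₁ − T₂ = (I/R²)a = 1·M_p a = 11.30·a.
Adding the three: (m₁ − m₂)g = (m₁ + m₂ + 11.30)a, so a = (5.76 − 1.15)(9.8)/(5.76 + 1.15 + 11.30) = 2.481 m/s².
α = a/R = 2.481/0.262 = 9.469 rad/s².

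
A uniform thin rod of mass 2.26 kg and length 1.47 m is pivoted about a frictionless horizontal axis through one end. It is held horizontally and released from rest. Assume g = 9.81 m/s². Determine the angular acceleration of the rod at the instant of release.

α ≈ 10.0 rad/s²

About the pivot, I = (1/3)ML² = (1/3)(2.26)(1.47)² = 1.628 kg·m².
The weight acts at the center, a distance L/2 = 0.7350 m from the pivot; τ = Mg(L/2) = 16.30 N·m.
α = τ/I = 16.30/1.628 = 10.01 rad/s².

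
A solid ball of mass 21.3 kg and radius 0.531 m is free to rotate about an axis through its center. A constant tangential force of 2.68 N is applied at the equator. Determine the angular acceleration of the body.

α ≈ 0.592 rad/s²

I = (2/5)MR² = (2/5)(21.3)(0.531)² = 2.402 kg·m².
τ = F R = (2.68)(0.531) = 1.423 N·m.
From τ = Iα: α = 1.423/2.402 = 0.5924 rad/s².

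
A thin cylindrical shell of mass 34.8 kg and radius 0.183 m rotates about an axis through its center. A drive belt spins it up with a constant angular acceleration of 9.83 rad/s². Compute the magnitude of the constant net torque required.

I = MR² = (34.8)(0.183)² = 1.165 kg·m².
τ = Iα = (1.165)(9.830) = 11.46 N·m.

τ ≈ 11.5 N·m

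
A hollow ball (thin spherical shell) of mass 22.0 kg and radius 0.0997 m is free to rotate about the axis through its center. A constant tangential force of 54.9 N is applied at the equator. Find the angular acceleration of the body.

α ≈ 37.5 rad/s²

I = (2/3)MR² = (2/3)(22.0)(0.0997)² = 0.1458 kg·m².
τ = F R = (54.9)(0.0997) = 5.474 N·m.
From τ = Iα: α = 5.474/0.1458 = 37.54 rad/s².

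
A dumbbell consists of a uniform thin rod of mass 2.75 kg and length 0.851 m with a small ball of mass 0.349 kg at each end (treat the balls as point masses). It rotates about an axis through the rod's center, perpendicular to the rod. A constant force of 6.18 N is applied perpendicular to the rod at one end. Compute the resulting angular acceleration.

I_rod = (1/12)ML² = (1/12)(2.75)(0.851)² = 0.1660 kg·m².
I_balls = 2·m·(L/2)² = 2(0.349)(0.4255)² = 0.1264 kg·m².
Total I = 0.2923 kg·m².
τ = F·(L/2) = (6.18)(0.425) = 2.630 N·m.
α = τ/I = 2.630/0.2923 = 8.995 rad/s².

α ≈ 9.00 rad/s²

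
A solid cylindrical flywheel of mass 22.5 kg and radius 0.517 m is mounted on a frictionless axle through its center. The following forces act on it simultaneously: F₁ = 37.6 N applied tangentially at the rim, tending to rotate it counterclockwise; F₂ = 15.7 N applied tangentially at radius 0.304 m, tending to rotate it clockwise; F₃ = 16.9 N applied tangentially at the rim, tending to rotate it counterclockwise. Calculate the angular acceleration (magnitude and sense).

I = ½MR² = (1/2)(22.5)(0.517)² = 3.007 kg·m².
Taking counterclockwise as positive: τ₁ = +(37.6)(0.517) = +19.44 N·m; τ₂ = −(15.7)(0.304) = −4.773 N·m; τ₃ = +(16.9)(0.517) = +8.737 N·m.
Net torque τ = 23.40 N·m.
α = τ/I = 23.40/3.007 = 7.783 rad/s².

α ≈ 7.78 rad/s², counterclockwise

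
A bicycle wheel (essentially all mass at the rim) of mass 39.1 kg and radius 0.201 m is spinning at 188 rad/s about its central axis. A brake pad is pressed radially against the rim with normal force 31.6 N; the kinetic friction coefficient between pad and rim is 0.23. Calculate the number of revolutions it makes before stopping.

I = MR² = (39.1)(0.201)² = 1.580 kg·m².
Friction force f = μN = (0.23)(31.6) = 7.268 N at the rim; torque magnitude τ = fR = 1.461 N·m, opposing ω.
|α| = τ/I = 1.461/1.580 = 0.9248 rad/s² (deceleration).
ω² = ω₀² − 2|α|θ with ω = 0 ⇒ θ = ω₀²/(2|α|) = 19110 rad = 3041 rev.

≈ 3040 revolutions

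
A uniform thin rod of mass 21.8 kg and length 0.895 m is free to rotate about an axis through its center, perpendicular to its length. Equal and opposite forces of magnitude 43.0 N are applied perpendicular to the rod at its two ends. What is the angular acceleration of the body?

α ≈ 26.4 rad/s²

I = (1/12)ML² = (1/12)(21.8)(0.895)² = 1.455 kg·m².
The couple gives τ = F·(L/2) + F·(L/2) = F L = (43.0)(0.895) = 38.48 N·m.
From τ = Iα: α = 38.48/1.455 = 26.45 rad/s².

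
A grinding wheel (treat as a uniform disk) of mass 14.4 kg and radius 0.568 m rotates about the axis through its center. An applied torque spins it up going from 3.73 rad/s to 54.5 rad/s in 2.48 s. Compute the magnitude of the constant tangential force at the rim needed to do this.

F ≈ 83.7 N

I = ½MR² = (1/2)(14.4)(0.568)² = 2.323 kg·m².
α = Δω/Δt = (54.5 − 3.73)/2.48 = 20.47 rad/s².
The required torque is τ = Iα = (2.323)(20.47) = 47.55 N·m.
A tangential force at the rim gives τ = FR, so F = τ/R = 47.55/0.568 = 83.72 N.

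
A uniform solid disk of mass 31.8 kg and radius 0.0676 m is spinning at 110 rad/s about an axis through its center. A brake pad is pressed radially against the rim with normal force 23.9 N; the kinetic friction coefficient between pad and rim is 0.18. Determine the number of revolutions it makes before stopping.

≈ 241 revolutions

I = ½MR² = (1/2)(31.8)(0.0676)² = 0.07266 kg·m².
Friction force f = μN = (0.18)(23.9) = 4.302 N at the rim; torque magnitude τ = fR = 0.2908 N·m, opposing ω.
|α| = τ/I = 0.2908/0.07266 = 4.002 rad/s² (deceleration).
ω² = ω₀² − 2|α|θ with ω = 0 ⇒ θ = ω₀²/(2|α|) = 1512 rad = 240.6 rev.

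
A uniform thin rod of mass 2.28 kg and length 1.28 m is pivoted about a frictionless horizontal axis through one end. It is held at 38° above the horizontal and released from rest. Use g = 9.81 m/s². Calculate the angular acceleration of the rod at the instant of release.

α ≈ 9.06 rad/s²

About the pivot, I = (1/3)ML² = (1/3)(2.28)(1.28)² = 1.245 kg·m².
The weight acts at the center, a distance L/2 = 0.6400 m from the pivot; τ = Mg(L/2) cos 38° = 11.28 N·m.
α = τ/I = 11.28/1.245 = 9.059 rad/s².
(Equivalently α = (3g/(2L)) cos 38° = 9.059 rad/s².)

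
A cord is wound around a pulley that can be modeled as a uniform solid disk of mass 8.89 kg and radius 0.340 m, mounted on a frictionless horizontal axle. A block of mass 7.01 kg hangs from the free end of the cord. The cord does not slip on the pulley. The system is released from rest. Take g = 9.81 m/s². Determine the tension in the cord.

T ≈ 26.7 N

I = ½MR² = (1/2)(8.89)(0.340)² = 0.5138 kg·m².
Block: mg − T = ma. Pulley: TR = Iα. No-slip: a = αR, so T = (I/R²)a = 4.445·a.
Then mg = (m + 4.445)a, so a = (7.01)(9.81)/(7.01 + 4.445) = 6.003 m/s².
T = 4.445·a = 26.68 N.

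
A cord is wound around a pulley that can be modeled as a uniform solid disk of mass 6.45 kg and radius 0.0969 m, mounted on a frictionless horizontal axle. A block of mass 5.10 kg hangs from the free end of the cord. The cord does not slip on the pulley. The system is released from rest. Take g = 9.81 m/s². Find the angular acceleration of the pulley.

α ≈ 62.0 rad/s²

I = ½MR² = (1/2)(6.45)(0.0969)² = 0.03028 kg·m².
Block: mg − T = ma. Pulley: TR = Iα. No-slip: a = αR, so T = (I/R²)a = 3.225·a.
Then mg = (m + 3.225)a, so a = (5.10)(9.81)/(5.10 + 3.225) = 6.010 m/s².
α = a/R = 6.010/0.0969 = 62.02 rad/s².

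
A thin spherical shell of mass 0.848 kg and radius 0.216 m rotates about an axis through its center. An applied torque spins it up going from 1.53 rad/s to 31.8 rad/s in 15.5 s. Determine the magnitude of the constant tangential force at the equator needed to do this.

F ≈ 0.238 N

I = (2/3)MR² = (2/3)(0.848)(0.216)² = 0.02638 kg·m².
α = Δω/Δt = (31.8 − 1.53)/15.5 = 1.953 rad/s².
The required torque is τ = Iα = (0.02638)(1.953) = 0.05151 N·m.
A tangential force at the equator gives τ = FR, so F = τ/R = 0.05151/0.216 = 0.2385 N.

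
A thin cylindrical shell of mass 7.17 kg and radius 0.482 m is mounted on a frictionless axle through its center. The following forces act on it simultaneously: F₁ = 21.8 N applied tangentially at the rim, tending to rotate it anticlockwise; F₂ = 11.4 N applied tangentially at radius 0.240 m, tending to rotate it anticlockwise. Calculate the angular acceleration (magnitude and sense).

I = MR² = (7.17)(0.482)² = 1.666 kg·m².
Taking anticlockwise as positive: τ₁ = +(21.8)(0.482) = +10.51 N·m; τ₂ = +(11.4)(0.240) = +2.736 N·m.
Net torque τ = 13.24 N·m.
α = τ/I = 13.24/1.666 = 7.950 rad/s².

α ≈ 7.95 rad/s², anticlockwise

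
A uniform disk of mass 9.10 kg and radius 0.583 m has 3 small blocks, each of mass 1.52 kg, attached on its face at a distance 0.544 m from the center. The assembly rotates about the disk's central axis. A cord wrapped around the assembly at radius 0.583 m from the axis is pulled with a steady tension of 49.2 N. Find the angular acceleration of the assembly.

I_disk = ½MR² = ½(9.10)(0.583)² = 1.546 kg·m².
I_blocks = 3·m·r² = 3(1.52)(0.544)² = 1.349 kg·m².
Total I = 2.896 kg·m².
τ = F r = (49.2)(0.583) = 28.68 N·m.
α = τ/I = 28.68/2.896 = 9.905 rad/s².

α ≈ 9.90 rad/s²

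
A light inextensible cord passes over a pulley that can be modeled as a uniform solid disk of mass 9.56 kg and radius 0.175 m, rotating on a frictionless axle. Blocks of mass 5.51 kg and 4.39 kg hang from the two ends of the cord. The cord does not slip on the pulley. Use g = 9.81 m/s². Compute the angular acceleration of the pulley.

I = ½MR² = (1/2)(9.56)(0.175)² = 0.1464 kg·m².
Heavier block: m₁g − T₁ = m₁a. Lighter block: T₂ − m₂g = m₂a.
Pulley: (T₁ − T₂)R = Iα = I(a/R), so T₁ − T₂ = (I/R²)a = (1/2)M_p a = 4.780·a.
Adding the three: (m₁ − m₂)g = (m₁ + m₂ + 4.780)a, so a = (5.51 − 4.39)(9.81)/(5.51 + 4.39 + 4.780) = 0.7484 m/s².
α = a/R = 0.7484/0.175 = 4.277 rad/s².

α ≈ 4.28 rad/s²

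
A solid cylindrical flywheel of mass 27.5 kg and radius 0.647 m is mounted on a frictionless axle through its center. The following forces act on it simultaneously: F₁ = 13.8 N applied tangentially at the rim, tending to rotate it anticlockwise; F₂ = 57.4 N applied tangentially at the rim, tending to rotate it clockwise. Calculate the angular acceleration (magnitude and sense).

I = ½MR² = (1/2)(27.5)(0.647)² = 5.756 kg·m².
Taking anticlockwise as positive: τ₁ = +(13.8)(0.647) = +8.929 N·m; τ₂ = −(57.4)(0.647) = −37.14 N·m.
Net torque τ = -28.21 N·m.
α = τ/I = -28.21/5.756 = -4.901 rad/s².

α ≈ 4.90 rad/s², clockwise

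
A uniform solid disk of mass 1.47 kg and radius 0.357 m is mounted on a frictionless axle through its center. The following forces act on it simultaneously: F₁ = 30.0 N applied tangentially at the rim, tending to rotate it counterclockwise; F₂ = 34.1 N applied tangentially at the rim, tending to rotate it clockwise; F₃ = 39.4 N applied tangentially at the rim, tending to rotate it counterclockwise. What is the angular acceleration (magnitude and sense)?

α ≈ 135 rad/s², counterclockwise

I = ½MR² = (1/2)(1.47)(0.357)² = 0.09368 kg·m².
Taking counterclockwise as positive: τ₁ = +(30.0)(0.357) = +10.71 N·m; τ₂ = −(34.1)(0.357) = −12.17 N·m; τ₃ = +(39.4)(0.357) = +14.07 N·m.
Net torque τ = 12.60 N·m.
α = τ/I = 12.60/0.09368 = 134.5 rad/s².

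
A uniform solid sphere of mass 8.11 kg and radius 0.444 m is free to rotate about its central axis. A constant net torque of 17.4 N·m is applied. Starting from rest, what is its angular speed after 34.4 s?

I = (2/5)MR² = (2/5)(8.11)(0.444)² = 0.6395 kg·m².
α = τ/I = 17.4/0.6395 = 27.21 rad/s².
ω = ω₀ + αt = 0 + (27.21)(34.4) = 936.0 rad/s.

ω ≈ 936 rad/s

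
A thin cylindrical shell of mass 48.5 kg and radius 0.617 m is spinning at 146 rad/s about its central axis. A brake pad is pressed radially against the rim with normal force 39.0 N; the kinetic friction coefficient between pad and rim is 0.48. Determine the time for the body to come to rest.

t ≈ 233 s

I = MR² = (48.5)(0.617)² = 18.46 kg·m².
Friction force f = μN = (0.48)(39.0) = 18.72 N at the rim; torque magnitude τ = fR = 11.55 N·m, opposing ω.
|α| = τ/I = 11.55/18.46 = 0.6256 rad/s² (deceleration).
0 = ω₀ − |α|t ⇒ t = ω₀/|α| = 146/0.6256 = 233.4 s.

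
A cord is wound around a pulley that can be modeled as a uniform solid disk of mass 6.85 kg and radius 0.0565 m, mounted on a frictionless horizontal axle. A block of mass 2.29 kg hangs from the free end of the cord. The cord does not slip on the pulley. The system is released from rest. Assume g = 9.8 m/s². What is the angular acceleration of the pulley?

I = ½MR² = (1/2)(6.85)(0.0565)² = 0.01093 kg·m².
Block: mg − T = ma. Pulley: TR = Iα. No-slip: a = αR, so T = (I/R²)a = 3.425·a.
Then mg = (m + 3.425)a, so a = (2.29)(9.8)/(2.29 + 3.425) = 3.927 m/s².
α = a/R = 3.927/0.0565 = 69.50 rad/s².

α ≈ 69.5 rad/s²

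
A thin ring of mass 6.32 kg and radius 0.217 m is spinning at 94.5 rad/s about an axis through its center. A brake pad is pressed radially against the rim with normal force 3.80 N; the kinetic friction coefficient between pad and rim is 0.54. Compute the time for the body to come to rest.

t ≈ 63.2 s

I = MR² = (6.32)(0.217)² = 0.2976 kg·m².
Friction force f = μN = (0.54)(3.80) = 2.052 N at the rim; torque magnitude τ = fR = 0.4453 N·m, opposing ω.
|α| = τ/I = 0.4453/0.2976 = 1.496 rad/s² (deceleration).
0 = ω₀ − |α|t ⇒ t = ω₀/|α| = 94.5/1.496 = 63.16 s.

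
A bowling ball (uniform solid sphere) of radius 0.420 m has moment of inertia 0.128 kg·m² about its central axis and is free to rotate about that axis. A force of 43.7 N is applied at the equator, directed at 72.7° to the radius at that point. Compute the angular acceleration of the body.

Only the tangential component produces torque: τ = F R sinθ = (43.7)(0.420) sin 72.7° = 17.52 N·m.
Newton's second law for rotation, τ = Iα, gives α = τ/I = 17.52/0.1280 = 136.9 rad/s².

α ≈ 137 rad/s²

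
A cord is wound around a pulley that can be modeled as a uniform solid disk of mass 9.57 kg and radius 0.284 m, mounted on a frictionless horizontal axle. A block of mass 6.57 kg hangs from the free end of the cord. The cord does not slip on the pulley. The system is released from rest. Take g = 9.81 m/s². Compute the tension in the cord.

I = ½MR² = (1/2)(9.57)(0.284)² = 0.3859 kg·m².
Block: mg − T = ma. Pulley: TR = Iα. No-slip: a = αR, so T = (I/R²)a = 4.785·a.
Then mg = (m + 4.785)a, so a = (6.57)(9.81)/(6.57 + 4.785) = 5.676 m/s².
T = 4.785·a = 27.16 N.

T ≈ 27.2 N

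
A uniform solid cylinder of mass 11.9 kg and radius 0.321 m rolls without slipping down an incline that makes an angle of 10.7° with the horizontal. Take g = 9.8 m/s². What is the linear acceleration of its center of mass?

a ≈ 1.21 m/s²

Translation along the incline: Mg sinθ − f = Ma.
Rotation about the center: fR = Iα with I = ½MR². No-slip gives a = αR, so f = (I/R²)a = (1/2)M a.
Substituting: Mg sinθ = (1 + 0.5000)Ma, so a = g sinθ/(1 + 0.5000) = (9.8) sin 10.7° / 1.500 = 1.213 m/s².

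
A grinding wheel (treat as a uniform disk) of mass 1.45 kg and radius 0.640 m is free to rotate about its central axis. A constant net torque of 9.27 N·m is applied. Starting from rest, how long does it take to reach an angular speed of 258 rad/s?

I = ½MR² = (1/2)(1.45)(0.640)² = 0.2970 kg·m².
α = τ/I = 9.27/0.2970 = 31.22 rad/s².
ω = αt ⇒ t = ω/α = 258/31.22 = 8.265 s.

t ≈ 8.26 s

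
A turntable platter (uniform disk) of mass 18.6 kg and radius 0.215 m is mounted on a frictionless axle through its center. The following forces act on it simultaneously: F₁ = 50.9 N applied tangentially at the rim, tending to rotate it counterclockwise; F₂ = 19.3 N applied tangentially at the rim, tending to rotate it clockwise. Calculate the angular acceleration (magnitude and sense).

α ≈ 15.8 rad/s², counterclockwise

I = ½MR² = (1/2)(18.6)(0.215)² = 0.4299 kg·m².
Taking counterclockwise as positive: τ₁ = +(50.9)(0.215) = +10.94 N·m; τ₂ = −(19.3)(0.215) = −4.149 N·m.
Net torque τ = 6.794 N·m.
α = τ/I = 6.794/0.4299 = 15.80 rad/s².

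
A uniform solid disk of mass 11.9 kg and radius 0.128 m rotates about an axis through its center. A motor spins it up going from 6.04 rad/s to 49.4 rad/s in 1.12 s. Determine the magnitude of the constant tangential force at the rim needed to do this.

I = ½MR² = (1/2)(11.9)(0.128)² = 0.09748 kg·m².
α = Δω/Δt = (49.4 − 6.04)/1.12 = 38.71 rad/s².
The required torque is τ = Iα = (0.09748)(38.71) = 3.774 N·m.
A tangential force at the rim gives τ = FR, so F = τ/R = 3.774/0.128 = 29.48 N.

F ≈ 29.5 N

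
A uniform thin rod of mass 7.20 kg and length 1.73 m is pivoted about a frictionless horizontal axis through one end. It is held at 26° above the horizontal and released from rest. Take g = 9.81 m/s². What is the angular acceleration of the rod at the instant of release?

About the pivot, I = (1/3)ML² = (1/3)(7.20)(1.73)² = 7.183 kg·m².
The weight acts at the center, a distance L/2 = 0.8650 m from the pivot; τ = Mg(L/2) cos 26° = 54.91 N·m.
α = τ/I = 54.91/7.183 = 7.645 rad/s².

α ≈ 7.64 rad/s²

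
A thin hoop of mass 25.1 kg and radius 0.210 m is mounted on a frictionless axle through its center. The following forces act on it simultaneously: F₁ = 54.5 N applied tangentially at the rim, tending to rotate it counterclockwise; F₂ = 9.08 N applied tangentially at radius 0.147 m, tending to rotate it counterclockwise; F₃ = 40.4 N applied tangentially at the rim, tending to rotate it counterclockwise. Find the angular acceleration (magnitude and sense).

α ≈ 19.2 rad/s², counterclockwise

I = MR² = (25.1)(0.210)² = 1.107 kg·m².
Taking counterclockwise as positive: τ₁ = +(54.5)(0.210) = +11.45 N·m; τ₂ = +(9.08)(0.147) = +1.335 N·m; τ₃ = +(40.4)(0.210) = +8.484 N·m.
Net torque τ = 21.26 N·m.
α = τ/I = 21.26/1.107 = 19.21 rad/s².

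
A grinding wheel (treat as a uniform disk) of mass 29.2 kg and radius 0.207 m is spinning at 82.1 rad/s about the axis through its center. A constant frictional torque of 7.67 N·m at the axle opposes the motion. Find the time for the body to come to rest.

I = ½MR² = (1/2)(29.2)(0.207)² = 0.6256 kg·m².
The net torque has magnitude 7.67 N·m, opposing ω.
|α| = τ/I = 7.670/0.6256 = 12.26 rad/s² (deceleration).
0 = ω₀ − |α|t ⇒ t = ω₀/|α| = 82.1/12.26 = 6.696 s.

t ≈ 6.70 s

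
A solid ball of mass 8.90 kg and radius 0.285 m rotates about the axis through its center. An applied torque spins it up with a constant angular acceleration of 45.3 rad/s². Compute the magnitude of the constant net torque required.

I = (2/5)MR² = (2/5)(8.90)(0.285)² = 0.2892 kg·m².
τ = Iα = (0.2892)(45.30) = 13.10 N·m.

τ ≈ 13.1 N·m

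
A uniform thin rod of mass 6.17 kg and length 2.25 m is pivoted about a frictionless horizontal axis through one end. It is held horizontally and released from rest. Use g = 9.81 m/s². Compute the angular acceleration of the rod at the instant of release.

About the pivot, I = (1/3)ML² = (1/3)(6.17)(2.25)² = 10.41 kg·m².
The weight acts at the center, a distance L/2 = 1.125 m from the pivot; τ = Mg(L/2) = 68.09 N·m.
α = τ/I = 68.09/10.41 = 6.540 rad/s².
(Equivalently α = (3g/(2L)) = 6.540 rad/s².)

α ≈ 6.54 rad/s²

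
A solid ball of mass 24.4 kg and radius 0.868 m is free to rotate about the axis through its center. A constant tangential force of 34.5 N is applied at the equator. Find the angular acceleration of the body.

I = (2/5)MR² = (2/5)(24.4)(0.868)² = 7.353 kg·m².
τ = F R = (34.5)(0.868) = 29.95 N·m.
From τ = Iα: α = 29.95/7.353 = 4.072 rad/s².

α ≈ 4.07 rad/s²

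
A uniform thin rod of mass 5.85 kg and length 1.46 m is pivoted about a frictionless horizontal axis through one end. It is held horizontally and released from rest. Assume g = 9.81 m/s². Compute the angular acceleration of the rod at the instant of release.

About the pivot, I = (1/3)ML² = (1/3)(5.85)(1.46)² = 4.157 kg·m².
The weight acts at the center, a distance L/2 = 0.7300 m from the pivot; τ = Mg(L/2) = 41.89 N·m.
α = τ/I = 41.89/4.157 = 10.08 rad/s².

α ≈ 10.1 rad/s²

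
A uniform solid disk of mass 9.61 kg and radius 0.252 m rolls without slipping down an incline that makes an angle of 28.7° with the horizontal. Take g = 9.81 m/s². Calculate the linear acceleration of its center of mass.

a ≈ 3.14 m/s²

Translation along the incline: Mg sinθ − f = Ma.
Rotation about the center: fR = Iα with I = ½MR². No-slip gives a = αR, so f = (I/R²)a = (1/2)M a.
Substituting: Mg sinθ = (1 + 0.5000)Ma, so a = g sinθ/(1 + 0.5000) = (9.81) sin 28.7° / 1.500 = 3.141 m/s².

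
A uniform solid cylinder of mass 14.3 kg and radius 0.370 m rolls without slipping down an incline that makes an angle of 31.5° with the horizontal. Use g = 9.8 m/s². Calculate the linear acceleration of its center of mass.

Translation along the incline: Mg sinθ − f = Ma.
Rotation about the center: fR = Iα with I = ½MR². No-slip gives a = αR, so f = (I/R²)a = (1/2)M a.
Substituting: Mg sinθ = (1 + 0.5000)Ma, so a = g sinθ/(1 + 0.5000) = (9.8) sin 31.5° / 1.500 = 3.414 m/s².

a ≈ 3.41 m/s²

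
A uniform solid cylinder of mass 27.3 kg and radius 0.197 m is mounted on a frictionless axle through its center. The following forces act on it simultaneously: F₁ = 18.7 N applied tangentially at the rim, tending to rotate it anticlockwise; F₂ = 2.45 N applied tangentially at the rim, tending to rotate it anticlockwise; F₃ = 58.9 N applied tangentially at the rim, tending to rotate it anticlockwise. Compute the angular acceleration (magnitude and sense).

I = ½MR² = (1/2)(27.3)(0.197)² = 0.5297 kg·m².
Taking anticlockwise as positive: τ₁ = +(18.7)(0.197) = +3.684 N·m; τ₂ = +(2.45)(0.197) = +0.4827 N·m; τ₃ = +(58.9)(0.197) = +11.60 N·m.
Net torque τ = 15.77 N·m.
α = τ/I = 15.77/0.5297 = 29.77 rad/s².

α ≈ 29.8 rad/s², anticlockwise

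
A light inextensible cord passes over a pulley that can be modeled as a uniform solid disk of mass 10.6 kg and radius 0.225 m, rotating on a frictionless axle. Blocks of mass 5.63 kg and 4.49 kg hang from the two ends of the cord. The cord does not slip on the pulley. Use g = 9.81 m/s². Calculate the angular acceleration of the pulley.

I = ½MR² = (1/2)(10.6)(0.225)² = 0.2683 kg·m².
Heavier block: m₁g − T₁ = m₁a. Lighter block: T₂ − m₂g = m₂a.
Pulley: (T₁ − T₂)R = Iα = I(a/R), so T₁ − T₂ = (I/R²)a = (1/2)M_p a = 5.300·a.
Adding the three: (m₁ − m₂)g = (m₁ + m₂ + 5.300)a, so a = (5.63 − 4.49)(9.81)/(5.63 + 4.49 + 5.300) = 0.7253 m/s².
α = a/R = 0.7253/0.225 = 3.223 rad/s².

α ≈ 3.22 rad/s²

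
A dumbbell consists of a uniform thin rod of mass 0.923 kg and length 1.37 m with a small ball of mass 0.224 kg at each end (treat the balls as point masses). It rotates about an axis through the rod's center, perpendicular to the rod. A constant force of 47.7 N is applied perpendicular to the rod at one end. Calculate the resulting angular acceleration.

α ≈ 92.2 rad/s²

I_rod = (1/12)ML² = (1/12)(0.923)(1.37)² = 0.1444 kg·m².
I_balls = 2·m·(L/2)² = 2(0.224)(0.6850)² = 0.2102 kg·m².
Total I = 0.3546 kg·m².
τ = F·(L/2) = (47.7)(0.685) = 32.67 N·m.
α = τ/I = 32.67/0.3546 = 92.15 rad/s².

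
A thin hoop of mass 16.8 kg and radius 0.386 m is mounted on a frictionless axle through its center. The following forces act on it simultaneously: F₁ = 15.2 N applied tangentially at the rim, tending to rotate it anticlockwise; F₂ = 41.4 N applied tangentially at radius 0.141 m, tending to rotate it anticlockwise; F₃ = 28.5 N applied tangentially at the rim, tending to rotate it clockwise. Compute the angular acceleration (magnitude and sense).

α ≈ 0.281 rad/s², anticlockwise

I = MR² = (16.8)(0.386)² = 2.503 kg·m².
Taking anticlockwise as positive: τ₁ = +(15.2)(0.386) = +5.867 N·m; τ₂ = +(41.4)(0.141) = +5.837 N·m; τ₃ = −(28.5)(0.386) = −11.00 N·m.
Net torque τ = 0.7036 N·m.
α = τ/I = 0.7036/2.503 = 0.2811 rad/s².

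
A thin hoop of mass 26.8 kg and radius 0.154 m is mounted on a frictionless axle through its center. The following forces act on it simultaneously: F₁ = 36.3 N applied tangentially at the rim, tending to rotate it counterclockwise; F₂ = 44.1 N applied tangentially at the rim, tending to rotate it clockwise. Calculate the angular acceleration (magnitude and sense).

α ≈ 1.89 rad/s², clockwise

I = MR² = (26.8)(0.154)² = 0.6356 kg·m².
Taking counterclockwise as positive: τ₁ = +(36.3)(0.154) = +5.590 N·m; τ₂ = −(44.1)(0.154) = −6.791 N·m.
Net torque τ = -1.201 N·m.
α = τ/I = -1.201/0.6356 = -1.890 rad/s².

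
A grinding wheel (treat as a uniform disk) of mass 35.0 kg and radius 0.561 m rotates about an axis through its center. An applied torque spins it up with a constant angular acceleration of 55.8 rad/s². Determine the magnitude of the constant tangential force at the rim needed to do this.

I = ½MR² = (1/2)(35.0)(0.561)² = 5.508 kg·m².
The required torque is τ = Iα = (5.508)(55.80) = 307.3 N·m.
A tangential force at the rim gives τ = FR, so F = τ/R = 307.3/0.561 = 547.8 N.

F ≈ 548 N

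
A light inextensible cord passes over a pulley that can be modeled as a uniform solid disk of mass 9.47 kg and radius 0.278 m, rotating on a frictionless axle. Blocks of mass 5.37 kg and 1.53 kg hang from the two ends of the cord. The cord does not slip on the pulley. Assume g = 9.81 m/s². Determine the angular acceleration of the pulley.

I = ½MR² = (1/2)(9.47)(0.278)² = 0.3659 kg·m².
Heavier block: m₁g − T₁ = m₁a. Lighter block: T₂ − m₂g = m₂a.
Pulley: (T₁ − T₂)R = Iα = I(a/R), so T₁ − T₂ = (I/R²)a = (1/2)M_p a = 4.735·a.
Adding the three: (m₁ − m₂)g = (m₁ + m₂ + 4.735)a, so a = (5.37 − 1.53)(9.81)/(5.37 + 1.53 + 4.735) = 3.238 m/s².
α = a/R = 3.238/0.278 = 11.65 rad/s².

α ≈ 11.6 rad/s²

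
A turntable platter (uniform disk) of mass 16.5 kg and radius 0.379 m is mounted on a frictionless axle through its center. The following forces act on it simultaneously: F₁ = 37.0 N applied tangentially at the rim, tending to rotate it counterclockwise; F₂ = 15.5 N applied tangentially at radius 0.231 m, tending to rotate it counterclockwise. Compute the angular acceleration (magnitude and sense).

I = ½MR² = (1/2)(16.5)(0.379)² = 1.185 kg·m².
Taking counterclockwise as positive: τ₁ = +(37.0)(0.379) = +14.02 N·m; τ₂ = +(15.5)(0.231) = +3.581 N·m.
Net torque τ = 17.60 N·m.
α = τ/I = 17.60/1.185 = 14.85 rad/s².

α ≈ 14.9 rad/s², counterclockwise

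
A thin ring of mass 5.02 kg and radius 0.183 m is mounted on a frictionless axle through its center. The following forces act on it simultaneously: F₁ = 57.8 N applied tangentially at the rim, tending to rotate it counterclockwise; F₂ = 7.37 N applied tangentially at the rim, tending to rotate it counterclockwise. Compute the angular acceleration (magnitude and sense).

α ≈ 70.9 rad/s², counterclockwise

I = MR² = (5.02)(0.183)² = 0.1681 kg·m².
Taking counterclockwise as positive: τ₁ = +(57.8)(0.183) = +10.58 N·m; τ₂ = +(7.37)(0.183) = +1.349 N·m.
Net torque τ = 11.93 N·m.
α = τ/I = 11.93/0.1681 = 70.94 rad/s².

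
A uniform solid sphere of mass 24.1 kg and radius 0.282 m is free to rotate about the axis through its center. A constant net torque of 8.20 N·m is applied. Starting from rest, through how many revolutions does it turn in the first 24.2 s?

≈ 498 revolutions

I = (2/5)MR² = (2/5)(24.1)(0.282)² = 0.7666 kg·m².
α = τ/I = 8.20/0.7666 = 10.70 rad/s².
θ = ½αt² = ½(10.70)(24.2)² = 3132 rad.
Revolutions = θ/(2π) = 498.5.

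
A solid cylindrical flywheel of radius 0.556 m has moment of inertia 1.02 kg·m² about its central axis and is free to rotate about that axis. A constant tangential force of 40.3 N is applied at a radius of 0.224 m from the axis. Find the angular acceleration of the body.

α ≈ 8.85 rad/s²

τ = F·r = (40.3)(0.224) = 9.027 N·m.
Newton's second law for rotation, τ = Iα, gives α = τ/I = 9.027/1.020 = 8.850 rad/s².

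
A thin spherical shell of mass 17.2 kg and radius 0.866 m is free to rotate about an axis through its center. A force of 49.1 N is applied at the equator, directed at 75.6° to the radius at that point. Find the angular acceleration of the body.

I = (2/3)MR² = (2/3)(17.2)(0.866)² = 8.599 kg·m².
Only the tangential component produces torque: τ = F R sinθ = (49.1)(0.866) sin 75.6° = 41.18 N·m.
Newton's second law for rotation, τ = Iα, gives α = τ/I = 41.18/8.599 = 4.789 rad/s².

α ≈ 4.79 rad/s²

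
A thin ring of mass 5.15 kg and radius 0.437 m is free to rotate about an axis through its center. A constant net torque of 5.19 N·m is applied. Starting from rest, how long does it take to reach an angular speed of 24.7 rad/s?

t ≈ 4.68 s

I = MR² = (5.15)(0.437)² = 0.9835 kg·m².
α = τ/I = 5.19/0.9835 = 5.277 rad/s².
ω = αt ⇒ t = ω/α = 24.7/5.277 = 4.681 s.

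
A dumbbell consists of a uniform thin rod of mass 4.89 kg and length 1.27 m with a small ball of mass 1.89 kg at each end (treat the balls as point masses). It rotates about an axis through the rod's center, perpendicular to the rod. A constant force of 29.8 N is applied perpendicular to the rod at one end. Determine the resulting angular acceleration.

α ≈ 8.67 rad/s²

I_rod = (1/12)ML² = (1/12)(4.89)(1.27)² = 0.6573 kg·m².
I_balls = 2·m·(L/2)² = 2(1.89)(0.6350)² = 1.524 kg·m².
Total I = 2.181 kg·m².
τ = F·(L/2) = (29.8)(0.635) = 18.92 N·m.
α = τ/I = 18.92/2.181 = 8.675 rad/s².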